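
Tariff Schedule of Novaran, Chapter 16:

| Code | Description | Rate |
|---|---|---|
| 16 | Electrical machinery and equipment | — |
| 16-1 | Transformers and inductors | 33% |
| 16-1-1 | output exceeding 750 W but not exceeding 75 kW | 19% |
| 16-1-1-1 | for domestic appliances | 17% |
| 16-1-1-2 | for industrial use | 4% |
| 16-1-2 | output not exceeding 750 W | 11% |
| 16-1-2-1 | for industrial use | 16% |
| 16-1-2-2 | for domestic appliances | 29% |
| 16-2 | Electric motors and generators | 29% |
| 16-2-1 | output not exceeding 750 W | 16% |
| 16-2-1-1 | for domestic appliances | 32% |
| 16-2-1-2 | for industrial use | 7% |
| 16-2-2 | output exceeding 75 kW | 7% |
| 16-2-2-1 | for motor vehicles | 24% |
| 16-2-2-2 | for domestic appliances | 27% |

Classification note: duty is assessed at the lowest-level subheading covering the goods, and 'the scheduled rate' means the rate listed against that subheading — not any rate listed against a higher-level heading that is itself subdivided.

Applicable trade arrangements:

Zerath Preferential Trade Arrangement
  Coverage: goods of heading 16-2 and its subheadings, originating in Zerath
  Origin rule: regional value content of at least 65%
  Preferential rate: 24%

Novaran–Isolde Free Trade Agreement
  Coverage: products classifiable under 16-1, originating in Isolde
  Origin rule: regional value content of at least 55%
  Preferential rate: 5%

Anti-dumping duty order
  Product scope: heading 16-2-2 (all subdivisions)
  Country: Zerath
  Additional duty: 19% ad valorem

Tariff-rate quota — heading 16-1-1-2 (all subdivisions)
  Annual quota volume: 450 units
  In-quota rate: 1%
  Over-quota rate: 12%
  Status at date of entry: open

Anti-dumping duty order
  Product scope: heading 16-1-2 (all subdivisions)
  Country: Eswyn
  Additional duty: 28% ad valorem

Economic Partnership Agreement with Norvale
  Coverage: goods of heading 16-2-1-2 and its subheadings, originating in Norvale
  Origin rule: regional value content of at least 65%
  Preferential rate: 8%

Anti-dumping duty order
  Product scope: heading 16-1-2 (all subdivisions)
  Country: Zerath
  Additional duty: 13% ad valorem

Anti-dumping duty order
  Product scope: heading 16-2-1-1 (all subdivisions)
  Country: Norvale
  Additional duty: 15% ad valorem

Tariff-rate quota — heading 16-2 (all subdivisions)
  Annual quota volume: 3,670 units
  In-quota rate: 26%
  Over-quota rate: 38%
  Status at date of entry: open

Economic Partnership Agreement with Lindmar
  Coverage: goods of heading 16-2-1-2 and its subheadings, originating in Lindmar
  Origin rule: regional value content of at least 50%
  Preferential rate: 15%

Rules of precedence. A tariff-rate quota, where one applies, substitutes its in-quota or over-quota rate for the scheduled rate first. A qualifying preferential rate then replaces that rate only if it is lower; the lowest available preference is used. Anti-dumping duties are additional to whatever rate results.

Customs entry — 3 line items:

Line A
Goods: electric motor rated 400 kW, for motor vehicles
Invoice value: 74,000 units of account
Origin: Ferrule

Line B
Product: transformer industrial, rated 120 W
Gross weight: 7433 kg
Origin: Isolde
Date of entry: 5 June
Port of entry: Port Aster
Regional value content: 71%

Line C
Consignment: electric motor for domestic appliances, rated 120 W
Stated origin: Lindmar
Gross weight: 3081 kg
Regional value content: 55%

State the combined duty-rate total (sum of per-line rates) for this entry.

Line A: electric motor → 16-2; rated 400 kW → 16-2-2; for motor vehicles → 16-2-2-1. Scheduled 24%. quota on 16-2 open → in-quota 26%. → 26%.
Line B: transformer → 16-1; rated 120 W → 16-1-2; industrial → 16-1-2-1. Scheduled 16%. Isolde agreement on 16-1: RVC ≥ 55% → 5% available; preferential 5%. → 5%.
Line C: electric motor → 16-2; rated 120 W → 16-2-1; for domestic appliances → 16-2-1-1. Scheduled 32%. quota on 16-2 open → in-quota 26%; Lindmar agreement on 16-2-1-2: 16-2-1-1 not covered. → 26%.
Sum: 26% + 5% + 26% = 57%.

57%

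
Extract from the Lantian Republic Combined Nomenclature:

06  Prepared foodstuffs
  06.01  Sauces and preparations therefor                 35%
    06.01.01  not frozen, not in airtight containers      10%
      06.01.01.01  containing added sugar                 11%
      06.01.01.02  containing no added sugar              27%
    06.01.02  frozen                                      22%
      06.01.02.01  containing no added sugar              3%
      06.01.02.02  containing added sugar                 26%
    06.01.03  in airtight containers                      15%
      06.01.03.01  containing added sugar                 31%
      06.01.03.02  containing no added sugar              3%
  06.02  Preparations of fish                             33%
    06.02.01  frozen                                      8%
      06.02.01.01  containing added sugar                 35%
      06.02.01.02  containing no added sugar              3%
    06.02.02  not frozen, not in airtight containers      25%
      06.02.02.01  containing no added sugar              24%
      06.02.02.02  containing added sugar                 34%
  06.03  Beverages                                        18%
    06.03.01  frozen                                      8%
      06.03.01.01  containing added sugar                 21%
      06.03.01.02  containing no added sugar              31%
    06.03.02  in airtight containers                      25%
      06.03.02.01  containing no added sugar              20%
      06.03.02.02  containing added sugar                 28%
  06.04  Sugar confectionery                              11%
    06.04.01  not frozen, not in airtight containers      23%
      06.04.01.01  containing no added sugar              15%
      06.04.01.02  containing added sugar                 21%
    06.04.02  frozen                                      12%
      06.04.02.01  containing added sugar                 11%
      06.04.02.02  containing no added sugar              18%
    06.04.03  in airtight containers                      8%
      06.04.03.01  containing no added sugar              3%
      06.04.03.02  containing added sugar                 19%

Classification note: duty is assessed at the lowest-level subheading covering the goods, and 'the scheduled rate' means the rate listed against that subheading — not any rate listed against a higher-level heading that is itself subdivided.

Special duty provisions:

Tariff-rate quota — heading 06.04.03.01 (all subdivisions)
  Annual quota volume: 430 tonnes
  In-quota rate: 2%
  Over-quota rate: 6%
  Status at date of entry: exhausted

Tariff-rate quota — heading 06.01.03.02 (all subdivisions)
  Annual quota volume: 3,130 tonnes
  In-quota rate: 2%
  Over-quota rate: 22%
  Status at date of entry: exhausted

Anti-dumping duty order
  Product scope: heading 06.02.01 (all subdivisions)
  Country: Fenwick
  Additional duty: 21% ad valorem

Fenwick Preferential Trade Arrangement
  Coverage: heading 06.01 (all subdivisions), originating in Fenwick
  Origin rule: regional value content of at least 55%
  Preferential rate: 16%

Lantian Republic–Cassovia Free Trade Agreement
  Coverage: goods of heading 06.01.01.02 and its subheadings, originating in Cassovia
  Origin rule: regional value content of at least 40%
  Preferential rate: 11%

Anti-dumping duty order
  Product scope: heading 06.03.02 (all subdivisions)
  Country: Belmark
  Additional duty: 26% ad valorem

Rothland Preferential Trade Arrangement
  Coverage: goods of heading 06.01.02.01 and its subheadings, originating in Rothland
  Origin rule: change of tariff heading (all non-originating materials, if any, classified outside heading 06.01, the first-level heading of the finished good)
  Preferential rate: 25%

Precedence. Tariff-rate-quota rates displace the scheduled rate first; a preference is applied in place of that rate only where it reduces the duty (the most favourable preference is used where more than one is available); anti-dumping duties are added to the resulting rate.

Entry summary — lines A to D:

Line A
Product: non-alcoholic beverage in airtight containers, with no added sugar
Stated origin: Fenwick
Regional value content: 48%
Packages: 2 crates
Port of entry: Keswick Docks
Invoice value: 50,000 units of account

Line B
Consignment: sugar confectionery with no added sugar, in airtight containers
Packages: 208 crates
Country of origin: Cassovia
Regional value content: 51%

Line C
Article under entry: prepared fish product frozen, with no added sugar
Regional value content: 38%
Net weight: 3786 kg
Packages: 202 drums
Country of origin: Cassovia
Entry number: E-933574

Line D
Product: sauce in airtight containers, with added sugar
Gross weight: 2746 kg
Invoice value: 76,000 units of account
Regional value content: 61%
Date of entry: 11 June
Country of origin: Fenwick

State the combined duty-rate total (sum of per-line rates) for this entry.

Line A: non-alcoholic beverage → 06.03; in airtight containers → 06.03.02; with no added sugar → 06.03.02.01. Scheduled 20%. Fenwick agreement on 06.01: 06.03.02.01 not covered. → 20%.
Line B: sugar confectionery → 06.04; in airtight containers → 06.04.03; with no added sugar → 06.04.03.01. Scheduled 3%. quota on 06.04.03.01 exhausted → over-quota 6%; Cassovia agreement on 06.01.01.02: 06.04.03.01 not covered. → 6%.
Line C: prepared fish product → 06.02; frozen → 06.02.01; with no added sugar → 06.02.01.02. Scheduled 3%. Cassovia agreement on 06.01.01.02: 06.02.01.02 not covered. → 3%.
Line D: sauce → 06.01; in airtight containers → 06.01.03; with added sugar → 06.01.03.01. Scheduled 31%. Fenwick agreement on 06.01: RVC ≥ 55% → 16% available; preferential 16%. → 16%.
Sum: 20% + 6% + 3% + 16% = 45%.

45%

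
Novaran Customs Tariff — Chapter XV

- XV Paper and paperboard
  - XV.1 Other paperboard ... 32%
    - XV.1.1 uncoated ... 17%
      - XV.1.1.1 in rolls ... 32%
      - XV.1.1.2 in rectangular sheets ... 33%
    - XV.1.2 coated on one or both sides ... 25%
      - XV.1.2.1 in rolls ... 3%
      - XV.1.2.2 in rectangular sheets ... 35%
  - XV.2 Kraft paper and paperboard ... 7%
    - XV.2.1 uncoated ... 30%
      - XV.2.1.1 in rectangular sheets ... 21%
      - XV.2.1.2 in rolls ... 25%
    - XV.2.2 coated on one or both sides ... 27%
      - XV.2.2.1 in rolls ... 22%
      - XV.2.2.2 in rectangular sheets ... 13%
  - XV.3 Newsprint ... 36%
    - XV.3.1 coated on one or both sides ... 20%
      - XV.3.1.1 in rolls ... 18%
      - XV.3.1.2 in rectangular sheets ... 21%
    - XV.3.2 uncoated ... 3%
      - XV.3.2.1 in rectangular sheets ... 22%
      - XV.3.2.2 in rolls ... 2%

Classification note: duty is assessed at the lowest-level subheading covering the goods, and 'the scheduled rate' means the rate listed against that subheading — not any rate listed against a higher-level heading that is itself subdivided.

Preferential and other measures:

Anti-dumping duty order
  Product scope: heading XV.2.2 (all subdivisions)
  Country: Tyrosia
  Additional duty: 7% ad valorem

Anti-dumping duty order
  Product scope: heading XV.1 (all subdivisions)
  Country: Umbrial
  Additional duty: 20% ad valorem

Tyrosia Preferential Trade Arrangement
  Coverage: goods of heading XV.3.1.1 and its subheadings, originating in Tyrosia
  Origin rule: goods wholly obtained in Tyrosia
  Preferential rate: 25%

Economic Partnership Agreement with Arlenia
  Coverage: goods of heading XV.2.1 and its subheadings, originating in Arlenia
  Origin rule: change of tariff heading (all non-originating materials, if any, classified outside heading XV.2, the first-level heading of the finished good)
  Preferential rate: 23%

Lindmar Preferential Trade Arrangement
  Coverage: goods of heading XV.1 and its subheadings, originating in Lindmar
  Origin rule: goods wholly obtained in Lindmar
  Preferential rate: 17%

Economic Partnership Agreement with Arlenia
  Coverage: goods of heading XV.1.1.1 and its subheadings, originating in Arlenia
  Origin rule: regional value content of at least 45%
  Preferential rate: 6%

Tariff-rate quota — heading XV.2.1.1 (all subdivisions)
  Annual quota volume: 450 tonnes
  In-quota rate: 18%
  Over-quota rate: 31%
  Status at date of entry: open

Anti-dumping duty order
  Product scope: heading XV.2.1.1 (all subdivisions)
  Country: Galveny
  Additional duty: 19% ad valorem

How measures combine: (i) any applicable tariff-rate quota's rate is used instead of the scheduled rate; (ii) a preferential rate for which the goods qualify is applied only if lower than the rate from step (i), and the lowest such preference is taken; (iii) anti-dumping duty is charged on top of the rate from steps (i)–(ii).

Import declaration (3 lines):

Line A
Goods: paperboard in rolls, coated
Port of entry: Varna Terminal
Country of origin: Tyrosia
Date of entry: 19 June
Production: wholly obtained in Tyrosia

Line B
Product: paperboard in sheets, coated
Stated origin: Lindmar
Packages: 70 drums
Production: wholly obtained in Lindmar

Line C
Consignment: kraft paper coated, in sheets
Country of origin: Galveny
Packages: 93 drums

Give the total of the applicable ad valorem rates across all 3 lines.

Line A: paperboard → XV.1; coated → XV.1.2; in rolls → XV.1.2.1. Scheduled 3%. Tyrosia agreement on XV.3.1.1: XV.1.2.1 not covered. → 3%.
Line B: paperboard → XV.1; coated → XV.1.2; in sheets → XV.1.2.2. Scheduled 35%. Lindmar agreement on XV.1: wholly obtained → 17% available; preferential 17%. → 17%.
Line C: kraft paper → XV.2; coated → XV.2.2; in sheets → XV.2.2.2. Scheduled 13%. No special measure applies. → 13%.
Sum: 3% + 17% + 13% = 33%.

33%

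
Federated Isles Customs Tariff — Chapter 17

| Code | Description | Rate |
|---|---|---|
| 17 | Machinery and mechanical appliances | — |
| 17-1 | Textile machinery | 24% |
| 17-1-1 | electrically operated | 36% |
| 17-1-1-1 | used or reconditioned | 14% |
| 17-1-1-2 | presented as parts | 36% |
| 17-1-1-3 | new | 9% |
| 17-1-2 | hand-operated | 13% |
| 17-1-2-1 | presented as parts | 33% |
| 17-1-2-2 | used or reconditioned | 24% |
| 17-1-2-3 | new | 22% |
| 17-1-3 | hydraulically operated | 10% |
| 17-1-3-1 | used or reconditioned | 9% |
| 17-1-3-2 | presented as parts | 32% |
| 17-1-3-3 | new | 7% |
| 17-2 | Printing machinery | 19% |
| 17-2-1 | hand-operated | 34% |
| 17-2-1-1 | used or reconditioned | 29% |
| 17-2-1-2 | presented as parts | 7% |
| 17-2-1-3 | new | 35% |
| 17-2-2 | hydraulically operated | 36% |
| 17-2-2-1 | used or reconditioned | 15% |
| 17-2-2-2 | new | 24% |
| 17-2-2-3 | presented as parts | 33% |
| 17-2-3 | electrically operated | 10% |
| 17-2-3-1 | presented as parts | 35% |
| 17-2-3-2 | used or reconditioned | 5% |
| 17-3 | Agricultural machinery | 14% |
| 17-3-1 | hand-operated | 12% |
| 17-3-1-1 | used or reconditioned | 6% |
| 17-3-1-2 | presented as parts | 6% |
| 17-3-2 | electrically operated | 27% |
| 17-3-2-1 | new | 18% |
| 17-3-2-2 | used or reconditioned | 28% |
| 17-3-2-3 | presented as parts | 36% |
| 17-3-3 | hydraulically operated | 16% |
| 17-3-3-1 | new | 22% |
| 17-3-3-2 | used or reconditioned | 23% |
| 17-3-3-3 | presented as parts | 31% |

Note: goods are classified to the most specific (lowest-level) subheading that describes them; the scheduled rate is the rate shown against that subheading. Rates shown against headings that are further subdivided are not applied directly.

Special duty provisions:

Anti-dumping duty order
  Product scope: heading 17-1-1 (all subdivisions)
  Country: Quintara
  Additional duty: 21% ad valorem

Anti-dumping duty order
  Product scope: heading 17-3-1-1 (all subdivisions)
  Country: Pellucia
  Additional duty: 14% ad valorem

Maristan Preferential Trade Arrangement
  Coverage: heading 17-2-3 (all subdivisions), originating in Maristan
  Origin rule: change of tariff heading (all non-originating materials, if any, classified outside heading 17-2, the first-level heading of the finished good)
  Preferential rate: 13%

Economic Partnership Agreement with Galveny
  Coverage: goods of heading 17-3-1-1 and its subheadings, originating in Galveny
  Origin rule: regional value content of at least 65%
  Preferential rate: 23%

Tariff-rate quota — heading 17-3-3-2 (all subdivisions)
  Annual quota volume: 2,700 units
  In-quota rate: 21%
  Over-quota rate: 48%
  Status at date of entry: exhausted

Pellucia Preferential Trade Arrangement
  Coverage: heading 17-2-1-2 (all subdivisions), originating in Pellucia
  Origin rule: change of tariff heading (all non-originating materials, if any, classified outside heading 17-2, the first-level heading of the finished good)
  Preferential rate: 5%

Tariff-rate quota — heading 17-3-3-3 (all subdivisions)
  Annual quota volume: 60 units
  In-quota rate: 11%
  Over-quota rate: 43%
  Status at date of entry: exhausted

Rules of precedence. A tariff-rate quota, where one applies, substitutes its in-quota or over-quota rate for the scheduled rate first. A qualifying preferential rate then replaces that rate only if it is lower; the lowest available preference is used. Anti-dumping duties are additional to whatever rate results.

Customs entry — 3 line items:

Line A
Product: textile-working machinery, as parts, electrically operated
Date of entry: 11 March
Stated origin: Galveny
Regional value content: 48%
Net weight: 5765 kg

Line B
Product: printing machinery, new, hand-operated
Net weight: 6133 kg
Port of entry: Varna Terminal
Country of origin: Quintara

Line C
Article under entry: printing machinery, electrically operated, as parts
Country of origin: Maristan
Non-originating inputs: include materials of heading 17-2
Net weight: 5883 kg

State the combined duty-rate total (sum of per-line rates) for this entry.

Line A: textile-working → 17-1; electrically operated → 17-1-1; as parts → 17-1-1-2. Scheduled 36%. Galveny agreement on 17-3-1-1: 17-1-1-2 not covered. → 36%.
Line B: printing → 17-2; hand-operated → 17-2-1; new → 17-2-1-3. Scheduled 35%. No special measure applies. → 35%.
Line C: printing → 17-2; electrically operated → 17-2-3; as parts → 17-2-3-1. Scheduled 35%. Maristan agreement on 17-2-3: CTH not met. → 35%.
Sum: 36% + 35% + 35% = 106%.

106%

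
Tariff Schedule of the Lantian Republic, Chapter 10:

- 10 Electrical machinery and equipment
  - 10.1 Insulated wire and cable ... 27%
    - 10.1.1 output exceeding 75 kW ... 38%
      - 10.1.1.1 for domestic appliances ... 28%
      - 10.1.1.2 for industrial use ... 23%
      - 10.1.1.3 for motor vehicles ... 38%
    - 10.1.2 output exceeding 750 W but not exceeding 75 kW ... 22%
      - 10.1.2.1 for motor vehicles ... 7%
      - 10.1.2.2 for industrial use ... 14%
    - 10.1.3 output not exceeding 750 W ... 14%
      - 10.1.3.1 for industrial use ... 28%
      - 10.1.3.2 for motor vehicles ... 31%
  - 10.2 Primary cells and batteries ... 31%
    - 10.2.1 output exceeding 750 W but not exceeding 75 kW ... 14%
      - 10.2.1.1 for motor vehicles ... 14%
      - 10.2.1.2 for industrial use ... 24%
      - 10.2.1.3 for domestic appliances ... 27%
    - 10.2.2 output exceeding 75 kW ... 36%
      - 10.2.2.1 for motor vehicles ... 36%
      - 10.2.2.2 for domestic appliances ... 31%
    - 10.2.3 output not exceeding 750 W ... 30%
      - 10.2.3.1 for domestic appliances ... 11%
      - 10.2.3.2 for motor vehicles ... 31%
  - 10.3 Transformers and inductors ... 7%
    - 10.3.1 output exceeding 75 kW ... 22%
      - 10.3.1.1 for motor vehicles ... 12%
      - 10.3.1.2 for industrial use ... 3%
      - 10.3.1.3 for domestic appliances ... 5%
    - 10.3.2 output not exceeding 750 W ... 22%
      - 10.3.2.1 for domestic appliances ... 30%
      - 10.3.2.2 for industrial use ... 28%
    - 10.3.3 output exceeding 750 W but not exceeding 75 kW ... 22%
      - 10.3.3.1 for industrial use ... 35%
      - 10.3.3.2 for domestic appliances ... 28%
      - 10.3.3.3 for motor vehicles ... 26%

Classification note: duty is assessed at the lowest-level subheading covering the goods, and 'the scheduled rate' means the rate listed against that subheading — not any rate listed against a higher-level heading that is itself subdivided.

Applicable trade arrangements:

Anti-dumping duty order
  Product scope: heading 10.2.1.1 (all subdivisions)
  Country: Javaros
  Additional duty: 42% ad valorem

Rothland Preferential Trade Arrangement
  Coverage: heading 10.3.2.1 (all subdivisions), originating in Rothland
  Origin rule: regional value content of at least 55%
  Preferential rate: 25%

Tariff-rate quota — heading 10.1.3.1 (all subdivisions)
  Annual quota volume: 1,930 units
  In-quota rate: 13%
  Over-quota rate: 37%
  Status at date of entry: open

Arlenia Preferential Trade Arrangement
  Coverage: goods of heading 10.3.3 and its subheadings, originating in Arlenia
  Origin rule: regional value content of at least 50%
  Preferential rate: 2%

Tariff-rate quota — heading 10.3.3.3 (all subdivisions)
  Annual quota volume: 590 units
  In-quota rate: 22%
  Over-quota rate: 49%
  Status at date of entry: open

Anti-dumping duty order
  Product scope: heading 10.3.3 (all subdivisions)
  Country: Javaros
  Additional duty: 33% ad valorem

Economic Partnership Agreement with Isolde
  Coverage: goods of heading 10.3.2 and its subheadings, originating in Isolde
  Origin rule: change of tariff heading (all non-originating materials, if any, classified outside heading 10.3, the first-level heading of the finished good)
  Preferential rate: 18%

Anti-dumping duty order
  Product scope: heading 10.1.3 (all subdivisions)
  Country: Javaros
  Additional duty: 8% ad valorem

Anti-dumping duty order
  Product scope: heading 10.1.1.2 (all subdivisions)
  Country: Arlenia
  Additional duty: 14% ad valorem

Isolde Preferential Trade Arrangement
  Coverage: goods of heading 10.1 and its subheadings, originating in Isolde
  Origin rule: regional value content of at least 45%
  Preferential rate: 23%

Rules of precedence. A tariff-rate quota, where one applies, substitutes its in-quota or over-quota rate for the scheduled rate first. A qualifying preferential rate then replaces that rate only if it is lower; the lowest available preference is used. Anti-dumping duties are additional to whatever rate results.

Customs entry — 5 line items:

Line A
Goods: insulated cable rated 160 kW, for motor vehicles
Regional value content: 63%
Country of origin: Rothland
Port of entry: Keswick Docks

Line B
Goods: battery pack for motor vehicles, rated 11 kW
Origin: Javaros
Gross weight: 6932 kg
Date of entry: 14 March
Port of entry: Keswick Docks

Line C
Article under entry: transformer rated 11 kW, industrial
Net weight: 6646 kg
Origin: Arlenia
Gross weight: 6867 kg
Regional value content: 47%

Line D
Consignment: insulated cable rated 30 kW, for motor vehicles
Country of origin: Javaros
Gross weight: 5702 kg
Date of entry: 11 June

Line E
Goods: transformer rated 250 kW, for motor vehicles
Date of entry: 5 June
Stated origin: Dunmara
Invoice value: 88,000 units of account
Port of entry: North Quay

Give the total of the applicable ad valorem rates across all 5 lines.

Line A: insulated cable → 10.1; rated 160 kW → 10.1.1; for motor vehicles → 10.1.1.3. Scheduled 38%. Rothland agreement on 10.3.2.1: 10.1.1.3 not covered. → 38%.
Line B: battery pack → 10.2; rated 11 kW → 10.2.1; for motor vehicles → 10.2.1.1. Scheduled 14%. anti-dumping (Javaros, 10.2.1.1): +42%; total 14% + 42% = 56%. → 56%.
Line C: transformer → 10.3; rated 11 kW → 10.3.3; industrial → 10.3.3.1. Scheduled 35%. Arlenia agreement on 10.3.3: RVC < 50%. → 35%.
Line D: insulated cable → 10.1; rated 30 kW → 10.1.2; for motor vehicles → 10.1.2.1. Scheduled 7%. No special measure applies. → 7%.
Line E: transformer → 10.3; rated 250 kW → 10.3.1; for motor vehicles → 10.3.1.1. Scheduled 12%. No special measure applies. → 12%.
Sum: 38% + 56% + 35% + 7% + 12% = 148%.

148%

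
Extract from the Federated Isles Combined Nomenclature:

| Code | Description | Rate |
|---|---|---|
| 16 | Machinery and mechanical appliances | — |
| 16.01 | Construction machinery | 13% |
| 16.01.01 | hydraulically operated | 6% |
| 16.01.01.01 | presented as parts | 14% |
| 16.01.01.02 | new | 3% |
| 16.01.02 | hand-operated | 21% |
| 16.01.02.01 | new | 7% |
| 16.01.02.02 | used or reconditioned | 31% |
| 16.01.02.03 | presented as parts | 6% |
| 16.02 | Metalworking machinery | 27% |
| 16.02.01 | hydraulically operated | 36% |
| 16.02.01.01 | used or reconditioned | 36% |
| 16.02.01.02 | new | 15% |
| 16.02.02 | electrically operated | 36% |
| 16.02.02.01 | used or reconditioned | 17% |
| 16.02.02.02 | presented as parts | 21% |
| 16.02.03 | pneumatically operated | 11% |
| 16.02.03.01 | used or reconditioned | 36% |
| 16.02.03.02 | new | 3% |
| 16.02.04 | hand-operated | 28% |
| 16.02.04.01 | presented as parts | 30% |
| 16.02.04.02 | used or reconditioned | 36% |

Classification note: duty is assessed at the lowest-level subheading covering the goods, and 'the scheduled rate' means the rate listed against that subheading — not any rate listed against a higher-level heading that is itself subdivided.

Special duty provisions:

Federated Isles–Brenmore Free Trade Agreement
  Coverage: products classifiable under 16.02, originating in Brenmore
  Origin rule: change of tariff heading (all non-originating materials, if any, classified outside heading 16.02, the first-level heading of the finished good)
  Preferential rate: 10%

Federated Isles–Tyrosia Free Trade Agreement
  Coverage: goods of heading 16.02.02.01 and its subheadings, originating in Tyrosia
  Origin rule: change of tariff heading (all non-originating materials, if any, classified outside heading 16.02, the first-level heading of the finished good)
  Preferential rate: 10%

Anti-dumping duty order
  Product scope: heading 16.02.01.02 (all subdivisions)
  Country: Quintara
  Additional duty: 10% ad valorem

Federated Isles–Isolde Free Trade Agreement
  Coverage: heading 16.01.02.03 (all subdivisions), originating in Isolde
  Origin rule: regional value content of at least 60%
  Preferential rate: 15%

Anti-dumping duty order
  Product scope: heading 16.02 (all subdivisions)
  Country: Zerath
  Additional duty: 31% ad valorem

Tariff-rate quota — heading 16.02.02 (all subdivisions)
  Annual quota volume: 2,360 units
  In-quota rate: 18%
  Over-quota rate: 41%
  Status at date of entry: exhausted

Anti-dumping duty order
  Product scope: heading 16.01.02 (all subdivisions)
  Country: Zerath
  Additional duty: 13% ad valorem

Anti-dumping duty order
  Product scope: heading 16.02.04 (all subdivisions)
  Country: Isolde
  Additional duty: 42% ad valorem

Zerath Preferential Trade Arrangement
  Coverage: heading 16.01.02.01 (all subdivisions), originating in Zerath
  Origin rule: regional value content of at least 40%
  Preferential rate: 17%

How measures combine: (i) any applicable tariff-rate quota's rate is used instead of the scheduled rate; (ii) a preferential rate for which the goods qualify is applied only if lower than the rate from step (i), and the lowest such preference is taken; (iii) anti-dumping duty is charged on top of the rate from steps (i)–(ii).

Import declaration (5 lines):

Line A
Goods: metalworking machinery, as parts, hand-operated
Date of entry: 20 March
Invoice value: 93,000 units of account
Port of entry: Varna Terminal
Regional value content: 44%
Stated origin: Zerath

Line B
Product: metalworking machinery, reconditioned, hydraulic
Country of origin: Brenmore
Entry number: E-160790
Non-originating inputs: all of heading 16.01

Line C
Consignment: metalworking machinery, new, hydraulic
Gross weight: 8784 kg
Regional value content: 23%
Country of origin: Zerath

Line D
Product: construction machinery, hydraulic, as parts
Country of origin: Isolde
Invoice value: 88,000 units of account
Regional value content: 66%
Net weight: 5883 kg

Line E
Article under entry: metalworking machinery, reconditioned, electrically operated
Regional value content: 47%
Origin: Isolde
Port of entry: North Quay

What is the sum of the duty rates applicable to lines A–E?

Line A: metalworking → 16.02; hand-operated → 16.02.04; as parts → 16.02.04.01. Scheduled 30%. Zerath agreement on 16.01.02.01: 16.02.04.01 not covered; anti-dumping (Zerath, 16.02): +31%; total 30% + 31% = 61%. → 61%.
Line B: metalworking → 16.02; hydraulic → 16.02.01; reconditioned → 16.02.01.01. Scheduled 36%. Brenmore agreement on 16.02: CTH met → 10% available; preferential 10%. → 10%.
Line C: metalworking → 16.02; hydraulic → 16.02.01; new → 16.02.01.02. Scheduled 15%. Zerath agreement on 16.01.02.01: 16.02.01.02 not covered; anti-dumping (Zerath, 16.02): +31%; total 15% + 31% = 46%. → 46%.
Line D: construction → 16.01; hydraulic → 16.01.01; as parts → 16.01.01.01. Scheduled 14%. Isolde agreement on 16.01.02.03: 16.01.01.01 not covered. → 14%.
Line E: metalworking → 16.02; electrically operated → 16.02.02; reconditioned → 16.02.02.01. Scheduled 17%. quota on 16.02.02 exhausted → over-quota 41%; Isolde agreement on 16.01.02.03: 16.02.02.01 not covered. → 41%.
Sum: 61% + 10% + 46% + 14% + 41% = 172%.

172%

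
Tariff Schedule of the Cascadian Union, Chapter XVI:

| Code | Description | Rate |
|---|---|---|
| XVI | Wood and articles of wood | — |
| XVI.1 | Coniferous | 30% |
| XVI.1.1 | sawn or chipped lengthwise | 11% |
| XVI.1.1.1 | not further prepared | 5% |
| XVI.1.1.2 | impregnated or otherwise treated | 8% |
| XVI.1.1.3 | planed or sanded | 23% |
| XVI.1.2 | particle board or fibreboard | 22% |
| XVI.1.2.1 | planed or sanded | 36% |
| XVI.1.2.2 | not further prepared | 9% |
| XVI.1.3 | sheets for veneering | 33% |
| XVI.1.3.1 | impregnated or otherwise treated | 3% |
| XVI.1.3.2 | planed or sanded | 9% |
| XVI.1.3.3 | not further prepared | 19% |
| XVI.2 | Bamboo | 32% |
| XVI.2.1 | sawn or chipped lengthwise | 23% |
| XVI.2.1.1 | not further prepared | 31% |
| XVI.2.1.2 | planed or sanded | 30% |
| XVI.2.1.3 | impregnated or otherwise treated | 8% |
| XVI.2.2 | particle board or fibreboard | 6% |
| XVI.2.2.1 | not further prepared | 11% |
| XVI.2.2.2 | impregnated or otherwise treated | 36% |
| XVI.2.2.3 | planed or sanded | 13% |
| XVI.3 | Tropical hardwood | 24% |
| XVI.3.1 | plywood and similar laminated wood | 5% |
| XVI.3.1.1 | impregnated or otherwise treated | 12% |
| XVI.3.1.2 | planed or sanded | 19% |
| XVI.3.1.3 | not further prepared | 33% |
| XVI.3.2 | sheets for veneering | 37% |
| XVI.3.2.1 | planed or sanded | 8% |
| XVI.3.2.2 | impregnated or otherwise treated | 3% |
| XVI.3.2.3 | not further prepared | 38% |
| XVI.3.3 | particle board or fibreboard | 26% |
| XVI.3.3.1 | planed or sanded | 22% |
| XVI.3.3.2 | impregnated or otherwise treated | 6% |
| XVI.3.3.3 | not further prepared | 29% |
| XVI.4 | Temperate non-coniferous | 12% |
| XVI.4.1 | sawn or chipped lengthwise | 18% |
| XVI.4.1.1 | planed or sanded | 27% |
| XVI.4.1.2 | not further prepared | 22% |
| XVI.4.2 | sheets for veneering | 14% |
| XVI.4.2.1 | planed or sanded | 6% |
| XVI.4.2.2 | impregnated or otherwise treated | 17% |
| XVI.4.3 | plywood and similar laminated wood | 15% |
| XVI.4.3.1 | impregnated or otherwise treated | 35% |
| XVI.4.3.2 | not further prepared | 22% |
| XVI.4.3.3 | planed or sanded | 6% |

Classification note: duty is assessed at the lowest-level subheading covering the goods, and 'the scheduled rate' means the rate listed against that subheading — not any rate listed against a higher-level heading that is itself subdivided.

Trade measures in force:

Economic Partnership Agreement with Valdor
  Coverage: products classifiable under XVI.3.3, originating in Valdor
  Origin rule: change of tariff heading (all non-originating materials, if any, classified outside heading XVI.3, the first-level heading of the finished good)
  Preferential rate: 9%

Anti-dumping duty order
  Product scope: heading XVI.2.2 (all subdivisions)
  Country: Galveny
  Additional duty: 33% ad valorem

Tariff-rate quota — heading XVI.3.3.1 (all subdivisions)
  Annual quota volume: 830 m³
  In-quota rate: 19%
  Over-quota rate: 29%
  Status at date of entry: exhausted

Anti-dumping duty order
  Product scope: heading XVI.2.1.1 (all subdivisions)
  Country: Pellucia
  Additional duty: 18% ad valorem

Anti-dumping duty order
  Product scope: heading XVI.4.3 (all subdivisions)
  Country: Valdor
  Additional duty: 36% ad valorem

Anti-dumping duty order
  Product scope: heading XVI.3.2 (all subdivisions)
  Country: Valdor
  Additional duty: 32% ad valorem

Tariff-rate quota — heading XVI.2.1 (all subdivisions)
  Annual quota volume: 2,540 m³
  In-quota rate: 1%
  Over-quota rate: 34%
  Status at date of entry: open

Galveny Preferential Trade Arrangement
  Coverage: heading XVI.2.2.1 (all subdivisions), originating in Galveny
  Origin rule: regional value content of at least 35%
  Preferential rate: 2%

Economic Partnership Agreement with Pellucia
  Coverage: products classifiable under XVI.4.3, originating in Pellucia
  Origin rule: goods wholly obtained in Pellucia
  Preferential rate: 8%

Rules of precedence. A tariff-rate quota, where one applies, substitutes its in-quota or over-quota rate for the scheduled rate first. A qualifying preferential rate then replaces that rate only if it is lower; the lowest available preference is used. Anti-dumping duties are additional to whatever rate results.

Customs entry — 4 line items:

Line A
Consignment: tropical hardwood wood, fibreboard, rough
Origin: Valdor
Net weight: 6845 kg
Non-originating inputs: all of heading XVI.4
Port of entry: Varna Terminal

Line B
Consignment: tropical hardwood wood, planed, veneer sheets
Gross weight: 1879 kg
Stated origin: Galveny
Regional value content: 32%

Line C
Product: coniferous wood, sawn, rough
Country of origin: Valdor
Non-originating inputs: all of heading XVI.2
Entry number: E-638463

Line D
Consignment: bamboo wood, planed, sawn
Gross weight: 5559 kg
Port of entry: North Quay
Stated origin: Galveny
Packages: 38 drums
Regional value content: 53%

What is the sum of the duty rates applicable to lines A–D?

23%

Line A: tropical hardwood → XVI.3; fibreboard → XVI.3.3; rough → XVI.3.3.3. Scheduled 29%. Valdor agreement on XVI.3.3: CTH met → 9% available; preferential 9%. → 9%.
Line B: tropical hardwood → XVI.3; veneer sheets → XVI.3.2; planed → XVI.3.2.1. Scheduled 8%. Galveny agreement on XVI.2.2.1: XVI.3.2.1 not covered. → 8%.
Line C: coniferous → XVI.1; sawn → XVI.1.1; rough → XVI.1.1.1. Scheduled 5%. Valdor agreement on XVI.3.3: XVI.1.1.1 not covered. → 5%.
Line D: bamboo → XVI.2; sawn → XVI.2.1; planed → XVI.2.1.2. Scheduled 30%. quota on XVI.2.1 open → in-quota 1%; Galveny agreement on XVI.2.2.1: XVI.2.1.2 not covered. → 1%.
Sum: 9% + 8% + 5% + 1% = 23%.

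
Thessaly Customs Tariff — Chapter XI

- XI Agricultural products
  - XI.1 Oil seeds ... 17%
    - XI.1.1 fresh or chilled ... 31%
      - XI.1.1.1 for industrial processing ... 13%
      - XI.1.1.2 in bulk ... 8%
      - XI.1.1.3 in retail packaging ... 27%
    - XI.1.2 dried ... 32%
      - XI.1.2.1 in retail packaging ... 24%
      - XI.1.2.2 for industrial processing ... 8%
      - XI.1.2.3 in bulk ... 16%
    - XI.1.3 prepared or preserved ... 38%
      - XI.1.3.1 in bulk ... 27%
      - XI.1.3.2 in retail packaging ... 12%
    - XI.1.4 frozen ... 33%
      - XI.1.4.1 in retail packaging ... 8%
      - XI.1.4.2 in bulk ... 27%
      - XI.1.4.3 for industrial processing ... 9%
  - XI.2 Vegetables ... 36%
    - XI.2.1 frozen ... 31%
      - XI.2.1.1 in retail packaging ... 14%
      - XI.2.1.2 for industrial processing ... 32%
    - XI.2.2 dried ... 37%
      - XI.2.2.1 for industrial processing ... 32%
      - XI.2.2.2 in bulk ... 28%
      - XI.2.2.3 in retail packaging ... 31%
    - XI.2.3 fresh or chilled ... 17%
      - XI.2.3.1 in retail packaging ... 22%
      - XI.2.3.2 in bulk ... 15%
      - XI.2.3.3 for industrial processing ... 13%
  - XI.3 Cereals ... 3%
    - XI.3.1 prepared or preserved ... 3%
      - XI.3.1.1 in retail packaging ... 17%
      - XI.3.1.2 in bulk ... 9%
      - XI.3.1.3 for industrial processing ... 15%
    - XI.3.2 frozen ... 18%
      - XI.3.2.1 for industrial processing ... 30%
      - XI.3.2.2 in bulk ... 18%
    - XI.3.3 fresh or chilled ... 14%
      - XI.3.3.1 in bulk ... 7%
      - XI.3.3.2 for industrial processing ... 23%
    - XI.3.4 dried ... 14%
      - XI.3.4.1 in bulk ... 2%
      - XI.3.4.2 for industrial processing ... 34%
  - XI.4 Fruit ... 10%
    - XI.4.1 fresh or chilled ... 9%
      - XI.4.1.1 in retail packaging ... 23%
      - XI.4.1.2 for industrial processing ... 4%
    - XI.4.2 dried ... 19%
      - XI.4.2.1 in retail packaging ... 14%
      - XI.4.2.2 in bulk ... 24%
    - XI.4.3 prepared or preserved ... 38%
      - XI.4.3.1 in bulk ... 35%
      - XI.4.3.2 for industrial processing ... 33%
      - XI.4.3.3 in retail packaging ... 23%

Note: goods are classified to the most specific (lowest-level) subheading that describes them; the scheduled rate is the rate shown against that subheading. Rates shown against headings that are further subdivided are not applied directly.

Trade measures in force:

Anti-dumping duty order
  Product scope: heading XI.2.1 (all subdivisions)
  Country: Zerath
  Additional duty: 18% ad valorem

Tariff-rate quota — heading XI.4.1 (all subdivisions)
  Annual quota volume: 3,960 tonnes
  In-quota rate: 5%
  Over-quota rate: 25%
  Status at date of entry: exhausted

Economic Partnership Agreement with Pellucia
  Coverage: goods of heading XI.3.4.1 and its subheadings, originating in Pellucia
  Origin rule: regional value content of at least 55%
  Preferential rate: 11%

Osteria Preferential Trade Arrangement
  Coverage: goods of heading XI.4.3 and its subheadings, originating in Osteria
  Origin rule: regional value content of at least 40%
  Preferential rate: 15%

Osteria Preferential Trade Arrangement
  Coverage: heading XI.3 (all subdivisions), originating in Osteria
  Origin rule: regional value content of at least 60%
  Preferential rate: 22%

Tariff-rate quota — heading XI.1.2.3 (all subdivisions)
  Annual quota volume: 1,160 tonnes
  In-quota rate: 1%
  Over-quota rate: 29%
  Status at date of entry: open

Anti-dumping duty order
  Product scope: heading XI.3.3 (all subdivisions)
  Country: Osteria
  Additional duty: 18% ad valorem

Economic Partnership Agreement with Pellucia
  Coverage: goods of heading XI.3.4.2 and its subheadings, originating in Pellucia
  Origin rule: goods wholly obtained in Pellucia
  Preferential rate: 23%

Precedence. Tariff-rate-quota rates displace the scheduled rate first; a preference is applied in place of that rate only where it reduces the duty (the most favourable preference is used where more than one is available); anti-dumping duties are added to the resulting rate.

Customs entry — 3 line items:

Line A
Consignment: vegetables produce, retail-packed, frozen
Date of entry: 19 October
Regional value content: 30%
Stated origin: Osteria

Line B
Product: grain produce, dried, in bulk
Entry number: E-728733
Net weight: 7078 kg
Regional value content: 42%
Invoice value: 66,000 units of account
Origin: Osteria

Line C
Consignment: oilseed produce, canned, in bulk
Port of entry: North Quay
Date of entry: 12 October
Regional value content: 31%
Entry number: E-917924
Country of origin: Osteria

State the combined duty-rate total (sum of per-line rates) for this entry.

Line A: vegetables → XI.2; frozen → XI.2.1; retail-packed → XI.2.1.1. Scheduled 14%. Osteria agreement on XI.4.3: XI.2.1.1 not covered; Osteria agreement on XI.3: XI.2.1.1 not covered. → 14%.
Line B: grain → XI.3; dried → XI.3.4; in bulk → XI.3.4.1. Scheduled 2%. Osteria agreement on XI.4.3: XI.3.4.1 not covered; Osteria agreement on XI.3: RVC < 60%. → 2%.
Line C: oilseed → XI.1; canned → XI.1.3; in bulk → XI.1.3.1. Scheduled 27%. Osteria agreement on XI.4.3: XI.1.3.1 not covered; Osteria agreement on XI.3: XI.1.3.1 not covered. → 27%.
Sum: 14% + 2% + 27% = 43%.

43%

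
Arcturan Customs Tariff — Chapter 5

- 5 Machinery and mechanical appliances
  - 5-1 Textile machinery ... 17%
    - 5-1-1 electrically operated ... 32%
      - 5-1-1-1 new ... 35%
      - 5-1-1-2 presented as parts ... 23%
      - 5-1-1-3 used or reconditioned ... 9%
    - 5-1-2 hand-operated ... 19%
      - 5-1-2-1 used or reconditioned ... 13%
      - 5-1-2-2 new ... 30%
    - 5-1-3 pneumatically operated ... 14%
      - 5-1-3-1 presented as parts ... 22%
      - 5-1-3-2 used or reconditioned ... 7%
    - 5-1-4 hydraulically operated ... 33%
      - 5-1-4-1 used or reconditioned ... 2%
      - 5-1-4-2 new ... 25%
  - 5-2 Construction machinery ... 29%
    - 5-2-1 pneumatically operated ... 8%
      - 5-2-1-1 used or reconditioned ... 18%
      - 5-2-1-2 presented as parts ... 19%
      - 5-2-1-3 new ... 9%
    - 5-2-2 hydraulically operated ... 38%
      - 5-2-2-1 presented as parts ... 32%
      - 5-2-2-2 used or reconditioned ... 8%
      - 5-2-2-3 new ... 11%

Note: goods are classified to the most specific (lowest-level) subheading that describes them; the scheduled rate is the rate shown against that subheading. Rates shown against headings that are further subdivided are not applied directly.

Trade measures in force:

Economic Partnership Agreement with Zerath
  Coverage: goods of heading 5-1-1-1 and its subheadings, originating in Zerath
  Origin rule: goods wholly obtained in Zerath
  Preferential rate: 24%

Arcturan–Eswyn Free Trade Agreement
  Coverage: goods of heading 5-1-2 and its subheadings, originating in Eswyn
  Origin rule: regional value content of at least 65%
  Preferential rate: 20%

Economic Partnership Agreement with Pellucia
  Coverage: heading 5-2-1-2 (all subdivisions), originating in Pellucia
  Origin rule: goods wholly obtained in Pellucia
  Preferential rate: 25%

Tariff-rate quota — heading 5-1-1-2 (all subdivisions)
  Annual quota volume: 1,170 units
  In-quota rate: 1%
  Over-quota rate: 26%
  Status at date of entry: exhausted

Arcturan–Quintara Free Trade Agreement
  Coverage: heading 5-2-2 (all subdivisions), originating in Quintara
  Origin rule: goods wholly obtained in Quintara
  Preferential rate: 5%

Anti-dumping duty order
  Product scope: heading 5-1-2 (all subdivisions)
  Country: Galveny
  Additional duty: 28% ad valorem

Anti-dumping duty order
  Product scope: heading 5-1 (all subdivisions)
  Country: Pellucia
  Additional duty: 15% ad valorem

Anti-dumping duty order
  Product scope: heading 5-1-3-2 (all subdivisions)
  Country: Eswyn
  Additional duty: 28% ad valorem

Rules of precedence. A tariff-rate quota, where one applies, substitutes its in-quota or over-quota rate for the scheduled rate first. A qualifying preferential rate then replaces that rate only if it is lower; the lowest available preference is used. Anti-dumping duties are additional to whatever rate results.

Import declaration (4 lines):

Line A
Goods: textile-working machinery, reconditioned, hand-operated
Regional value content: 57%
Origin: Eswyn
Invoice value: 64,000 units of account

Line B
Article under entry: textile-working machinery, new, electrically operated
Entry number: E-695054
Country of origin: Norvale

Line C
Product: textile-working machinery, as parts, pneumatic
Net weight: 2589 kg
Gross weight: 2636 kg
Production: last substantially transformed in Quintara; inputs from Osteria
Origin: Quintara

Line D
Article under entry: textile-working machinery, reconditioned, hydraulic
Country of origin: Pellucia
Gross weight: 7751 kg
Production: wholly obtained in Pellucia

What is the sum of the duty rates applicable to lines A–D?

Line A: textile-working → 5-1; hand-operated → 5-1-2; reconditioned → 5-1-2-1. Scheduled 13%. Eswyn agreement on 5-1-2: RVC < 65%. → 13%.
Line B: textile-working → 5-1; electrically operated → 5-1-1; new → 5-1-1-1. Scheduled 35%. No special measure applies. → 35%.
Line C: textile-working → 5-1; pneumatic → 5-1-3; as parts → 5-1-3-1. Scheduled 22%. Quintara agreement on 5-2-2: 5-1-3-1 not covered. → 22%.
Line D: textile-working → 5-1; hydraulic → 5-1-4; reconditioned → 5-1-4-1. Scheduled 2%. Pellucia agreement on 5-2-1-2: 5-1-4-1 not covered; anti-dumping (Pellucia, 5-1): +15%; total 2% + 15% = 17%. → 17%.
Sum: 13% + 35% + 22% + 17% = 87%.

87%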